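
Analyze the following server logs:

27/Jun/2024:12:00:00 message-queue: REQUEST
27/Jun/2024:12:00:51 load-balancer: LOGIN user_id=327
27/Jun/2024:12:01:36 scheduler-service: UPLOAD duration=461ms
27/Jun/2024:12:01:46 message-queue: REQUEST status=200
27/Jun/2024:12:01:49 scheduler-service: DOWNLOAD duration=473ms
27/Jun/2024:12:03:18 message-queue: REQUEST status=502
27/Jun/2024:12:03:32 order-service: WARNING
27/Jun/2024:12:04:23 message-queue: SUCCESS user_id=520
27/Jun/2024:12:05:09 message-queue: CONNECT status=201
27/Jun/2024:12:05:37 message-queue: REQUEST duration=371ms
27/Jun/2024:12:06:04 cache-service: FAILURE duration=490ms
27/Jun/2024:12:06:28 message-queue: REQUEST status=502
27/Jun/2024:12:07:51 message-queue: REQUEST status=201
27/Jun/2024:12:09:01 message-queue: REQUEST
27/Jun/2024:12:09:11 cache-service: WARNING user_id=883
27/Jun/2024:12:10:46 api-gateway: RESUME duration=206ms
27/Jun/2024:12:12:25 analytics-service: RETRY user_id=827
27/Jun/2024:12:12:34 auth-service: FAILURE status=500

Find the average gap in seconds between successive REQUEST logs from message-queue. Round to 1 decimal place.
90.2

To calculate average interval:

1. Find all REQUEST events for message-queue in order
2. Calculate time gaps between consecutive events
3. Compute mean of gaps: 541 / 6 = 90.2 seconds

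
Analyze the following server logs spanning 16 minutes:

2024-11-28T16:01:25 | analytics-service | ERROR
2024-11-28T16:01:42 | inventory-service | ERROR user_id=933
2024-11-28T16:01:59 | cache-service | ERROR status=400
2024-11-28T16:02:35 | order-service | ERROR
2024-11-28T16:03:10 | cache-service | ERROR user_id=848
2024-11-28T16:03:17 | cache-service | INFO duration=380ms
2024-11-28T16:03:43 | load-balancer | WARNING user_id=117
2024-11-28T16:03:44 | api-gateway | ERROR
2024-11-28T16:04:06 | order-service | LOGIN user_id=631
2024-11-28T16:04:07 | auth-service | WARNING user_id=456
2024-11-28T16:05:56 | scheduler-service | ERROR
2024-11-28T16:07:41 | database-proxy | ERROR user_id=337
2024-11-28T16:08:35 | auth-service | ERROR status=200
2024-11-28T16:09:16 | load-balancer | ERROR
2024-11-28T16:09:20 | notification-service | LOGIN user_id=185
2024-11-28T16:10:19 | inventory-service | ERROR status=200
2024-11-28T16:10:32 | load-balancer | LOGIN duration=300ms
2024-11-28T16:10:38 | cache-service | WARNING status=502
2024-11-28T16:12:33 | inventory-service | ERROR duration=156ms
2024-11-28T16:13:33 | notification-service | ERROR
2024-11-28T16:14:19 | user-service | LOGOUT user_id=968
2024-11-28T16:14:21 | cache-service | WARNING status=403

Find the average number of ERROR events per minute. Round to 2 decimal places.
0.81

To calculate the rate:

1. Count total ERROR events: 13
2. Total time period: 16 minutes
3. Rate = 13 / 16 = 0.81 events per minute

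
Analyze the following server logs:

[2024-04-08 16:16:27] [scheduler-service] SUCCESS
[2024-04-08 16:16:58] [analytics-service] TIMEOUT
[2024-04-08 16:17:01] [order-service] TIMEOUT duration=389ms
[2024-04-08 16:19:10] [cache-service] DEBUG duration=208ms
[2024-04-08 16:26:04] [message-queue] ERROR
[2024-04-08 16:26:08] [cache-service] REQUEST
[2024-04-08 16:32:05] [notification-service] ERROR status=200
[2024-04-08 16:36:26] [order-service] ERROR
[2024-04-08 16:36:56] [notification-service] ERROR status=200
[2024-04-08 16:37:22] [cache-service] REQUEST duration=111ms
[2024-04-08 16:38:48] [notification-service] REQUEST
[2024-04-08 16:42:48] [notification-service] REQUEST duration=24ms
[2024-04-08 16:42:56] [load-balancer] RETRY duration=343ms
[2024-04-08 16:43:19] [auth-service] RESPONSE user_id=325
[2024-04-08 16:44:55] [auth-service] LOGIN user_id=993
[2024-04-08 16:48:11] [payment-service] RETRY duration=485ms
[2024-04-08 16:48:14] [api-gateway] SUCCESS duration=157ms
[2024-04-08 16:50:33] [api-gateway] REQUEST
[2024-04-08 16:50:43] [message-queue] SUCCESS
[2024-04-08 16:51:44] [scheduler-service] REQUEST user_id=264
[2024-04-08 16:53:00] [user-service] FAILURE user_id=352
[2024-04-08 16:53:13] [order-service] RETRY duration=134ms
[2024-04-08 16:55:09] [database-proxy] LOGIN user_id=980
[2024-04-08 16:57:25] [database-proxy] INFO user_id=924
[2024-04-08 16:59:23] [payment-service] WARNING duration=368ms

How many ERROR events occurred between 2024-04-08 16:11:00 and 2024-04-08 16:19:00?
0

To count events in the time window:

1. Window boundaries: 2024-04-08 16:11:00 to 2024-04-08 16:19:00
2. Filter for ERROR events within this window
3. Count matching events: 0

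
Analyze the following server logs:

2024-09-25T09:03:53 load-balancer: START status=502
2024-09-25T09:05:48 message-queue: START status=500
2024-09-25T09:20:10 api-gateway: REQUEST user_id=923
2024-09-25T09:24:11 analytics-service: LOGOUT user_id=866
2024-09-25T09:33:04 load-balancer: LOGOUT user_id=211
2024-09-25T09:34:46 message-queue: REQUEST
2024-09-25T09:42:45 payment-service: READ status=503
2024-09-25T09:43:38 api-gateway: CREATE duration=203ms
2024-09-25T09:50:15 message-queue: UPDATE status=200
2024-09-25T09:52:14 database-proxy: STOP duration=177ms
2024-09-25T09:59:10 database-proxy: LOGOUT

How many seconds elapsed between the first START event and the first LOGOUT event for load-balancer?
1751

To find the time between events:

1. Locate the first START event for load-balancer: 2024-09-25T09:03:53
2. Locate the first LOGOUT event for load-balancer: 2024-09-25T09:33:04
3. Calculate the difference: 2024-09-25T09:33:04 - 2024-09-25T09:03:53 = 1751 seconds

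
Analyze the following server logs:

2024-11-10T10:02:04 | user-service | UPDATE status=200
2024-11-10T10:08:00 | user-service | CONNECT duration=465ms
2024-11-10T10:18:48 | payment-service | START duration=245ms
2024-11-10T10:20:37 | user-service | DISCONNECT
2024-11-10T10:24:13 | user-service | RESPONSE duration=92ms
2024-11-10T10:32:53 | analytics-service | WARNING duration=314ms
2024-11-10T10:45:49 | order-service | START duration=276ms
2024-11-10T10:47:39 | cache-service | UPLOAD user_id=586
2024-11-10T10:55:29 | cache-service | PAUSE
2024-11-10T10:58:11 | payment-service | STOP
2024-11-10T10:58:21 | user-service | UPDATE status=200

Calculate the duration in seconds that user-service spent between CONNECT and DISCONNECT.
757

To calculate state duration:

1. Find CONNECT event for user-service: 2024-11-10T10:08:00
2. Find DISCONNECT event for user-service: 2024-11-10T10:20:37
3. Calculate duration: 2024-11-10T10:20:37 - 2024-11-10T10:08:00 = 757 seconds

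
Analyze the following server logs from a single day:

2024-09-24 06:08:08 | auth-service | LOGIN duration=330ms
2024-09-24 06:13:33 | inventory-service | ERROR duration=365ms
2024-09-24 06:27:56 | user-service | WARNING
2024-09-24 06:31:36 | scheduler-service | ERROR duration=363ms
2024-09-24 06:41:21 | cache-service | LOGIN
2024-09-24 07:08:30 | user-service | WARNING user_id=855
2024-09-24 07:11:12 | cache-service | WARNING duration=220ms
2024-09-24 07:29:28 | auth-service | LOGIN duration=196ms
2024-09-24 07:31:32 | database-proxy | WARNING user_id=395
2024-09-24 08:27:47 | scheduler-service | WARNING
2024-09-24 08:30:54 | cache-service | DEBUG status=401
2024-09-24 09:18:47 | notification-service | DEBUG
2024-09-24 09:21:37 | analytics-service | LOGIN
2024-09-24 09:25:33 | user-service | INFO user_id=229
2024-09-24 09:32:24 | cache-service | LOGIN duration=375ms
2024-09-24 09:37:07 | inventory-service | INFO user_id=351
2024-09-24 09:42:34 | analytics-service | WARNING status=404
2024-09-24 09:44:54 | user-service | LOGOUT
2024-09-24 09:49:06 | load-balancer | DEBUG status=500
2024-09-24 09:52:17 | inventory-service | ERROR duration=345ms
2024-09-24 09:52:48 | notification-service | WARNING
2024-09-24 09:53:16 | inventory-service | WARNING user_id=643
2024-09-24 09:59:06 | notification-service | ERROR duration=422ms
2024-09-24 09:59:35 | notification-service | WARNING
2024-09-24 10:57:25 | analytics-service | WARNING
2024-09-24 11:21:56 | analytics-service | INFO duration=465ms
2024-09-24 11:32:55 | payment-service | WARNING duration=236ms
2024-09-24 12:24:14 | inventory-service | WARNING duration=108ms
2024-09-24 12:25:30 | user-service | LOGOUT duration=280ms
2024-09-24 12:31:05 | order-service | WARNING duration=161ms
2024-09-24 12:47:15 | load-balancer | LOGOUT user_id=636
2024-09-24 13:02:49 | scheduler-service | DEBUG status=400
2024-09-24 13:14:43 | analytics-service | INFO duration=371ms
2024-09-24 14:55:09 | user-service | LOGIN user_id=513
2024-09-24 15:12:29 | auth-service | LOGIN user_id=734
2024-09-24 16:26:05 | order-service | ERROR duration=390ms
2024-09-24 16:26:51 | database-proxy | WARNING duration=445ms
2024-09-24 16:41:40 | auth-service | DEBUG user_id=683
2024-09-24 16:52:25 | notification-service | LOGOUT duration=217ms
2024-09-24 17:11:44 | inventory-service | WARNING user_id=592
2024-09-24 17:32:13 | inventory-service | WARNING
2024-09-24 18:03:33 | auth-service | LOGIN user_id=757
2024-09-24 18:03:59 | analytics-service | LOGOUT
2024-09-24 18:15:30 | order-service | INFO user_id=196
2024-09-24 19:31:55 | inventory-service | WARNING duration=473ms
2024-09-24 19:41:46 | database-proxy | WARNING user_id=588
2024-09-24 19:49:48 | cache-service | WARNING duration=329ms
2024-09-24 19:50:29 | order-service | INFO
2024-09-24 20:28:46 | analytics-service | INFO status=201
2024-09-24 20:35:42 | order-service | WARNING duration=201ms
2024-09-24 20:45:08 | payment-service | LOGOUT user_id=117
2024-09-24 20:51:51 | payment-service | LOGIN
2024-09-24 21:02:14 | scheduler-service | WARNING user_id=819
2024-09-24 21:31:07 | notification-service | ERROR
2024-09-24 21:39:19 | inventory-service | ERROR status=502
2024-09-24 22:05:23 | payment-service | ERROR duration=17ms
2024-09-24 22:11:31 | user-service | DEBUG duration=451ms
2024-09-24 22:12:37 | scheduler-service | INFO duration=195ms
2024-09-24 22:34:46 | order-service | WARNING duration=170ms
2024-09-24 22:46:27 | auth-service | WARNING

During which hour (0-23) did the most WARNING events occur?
9

To find the peak hour:

1. Group all WARNING events by hour
2. Count events in each hour
3. Find hour with maximum count
4. Peak hour: 9 (with 4 events)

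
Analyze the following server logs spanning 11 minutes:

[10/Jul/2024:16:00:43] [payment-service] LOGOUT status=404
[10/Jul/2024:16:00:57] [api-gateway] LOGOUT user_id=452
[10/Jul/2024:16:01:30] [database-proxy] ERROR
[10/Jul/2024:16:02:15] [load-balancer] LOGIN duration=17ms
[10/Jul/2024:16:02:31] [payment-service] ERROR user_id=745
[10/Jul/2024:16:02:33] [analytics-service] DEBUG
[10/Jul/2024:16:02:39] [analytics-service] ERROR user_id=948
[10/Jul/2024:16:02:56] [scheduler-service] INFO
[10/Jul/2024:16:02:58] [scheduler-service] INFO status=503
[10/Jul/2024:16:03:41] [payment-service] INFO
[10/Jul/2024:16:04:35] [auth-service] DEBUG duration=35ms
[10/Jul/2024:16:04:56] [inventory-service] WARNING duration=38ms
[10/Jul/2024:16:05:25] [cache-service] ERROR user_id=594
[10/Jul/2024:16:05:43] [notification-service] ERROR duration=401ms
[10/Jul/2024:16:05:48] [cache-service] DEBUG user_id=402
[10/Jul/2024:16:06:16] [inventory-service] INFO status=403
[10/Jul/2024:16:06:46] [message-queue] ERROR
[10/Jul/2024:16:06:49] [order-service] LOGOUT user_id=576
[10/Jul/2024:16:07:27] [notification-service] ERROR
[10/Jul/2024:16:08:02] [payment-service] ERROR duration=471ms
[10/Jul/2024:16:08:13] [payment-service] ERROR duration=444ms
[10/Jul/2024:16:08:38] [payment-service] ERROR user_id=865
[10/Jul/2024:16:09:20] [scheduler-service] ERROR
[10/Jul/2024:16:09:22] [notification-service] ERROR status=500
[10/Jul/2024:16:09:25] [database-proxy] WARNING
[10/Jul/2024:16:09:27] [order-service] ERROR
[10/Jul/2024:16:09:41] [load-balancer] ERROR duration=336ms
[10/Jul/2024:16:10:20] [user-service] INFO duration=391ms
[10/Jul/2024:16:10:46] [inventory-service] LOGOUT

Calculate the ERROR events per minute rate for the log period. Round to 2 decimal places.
1.27

To calculate the rate:

1. Count total ERROR events: 14
2. Total time period: 11 minutes
3. Rate = 14 / 11 = 1.27 events per minute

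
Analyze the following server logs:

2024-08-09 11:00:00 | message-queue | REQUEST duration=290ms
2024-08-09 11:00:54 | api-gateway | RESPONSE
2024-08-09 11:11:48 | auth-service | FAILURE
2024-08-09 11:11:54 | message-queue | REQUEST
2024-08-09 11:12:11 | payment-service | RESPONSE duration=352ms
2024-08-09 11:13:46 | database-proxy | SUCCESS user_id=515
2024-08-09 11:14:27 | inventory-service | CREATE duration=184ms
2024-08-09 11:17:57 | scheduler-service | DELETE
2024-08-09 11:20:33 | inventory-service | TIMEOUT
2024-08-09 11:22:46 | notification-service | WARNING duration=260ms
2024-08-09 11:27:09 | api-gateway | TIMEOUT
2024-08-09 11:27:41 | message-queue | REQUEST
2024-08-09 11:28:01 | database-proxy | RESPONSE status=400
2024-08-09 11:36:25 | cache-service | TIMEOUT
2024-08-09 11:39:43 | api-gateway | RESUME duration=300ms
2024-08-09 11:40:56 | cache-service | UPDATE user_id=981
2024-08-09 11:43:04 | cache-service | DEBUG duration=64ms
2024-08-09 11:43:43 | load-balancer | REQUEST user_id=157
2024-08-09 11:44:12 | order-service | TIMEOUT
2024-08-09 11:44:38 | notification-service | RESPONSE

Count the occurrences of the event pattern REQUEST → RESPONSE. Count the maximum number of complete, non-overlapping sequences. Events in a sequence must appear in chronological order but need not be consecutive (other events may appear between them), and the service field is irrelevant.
4

To count sequences:

1. Look for pattern: REQUEST → RESPONSE
2. Greedily scan the log in chronological order, matching each sequence element in turn (ignoring service)
3. Each time the full pattern completes, increment the count and restart matching from the next event
4. Complete non-overlapping sequences found: 4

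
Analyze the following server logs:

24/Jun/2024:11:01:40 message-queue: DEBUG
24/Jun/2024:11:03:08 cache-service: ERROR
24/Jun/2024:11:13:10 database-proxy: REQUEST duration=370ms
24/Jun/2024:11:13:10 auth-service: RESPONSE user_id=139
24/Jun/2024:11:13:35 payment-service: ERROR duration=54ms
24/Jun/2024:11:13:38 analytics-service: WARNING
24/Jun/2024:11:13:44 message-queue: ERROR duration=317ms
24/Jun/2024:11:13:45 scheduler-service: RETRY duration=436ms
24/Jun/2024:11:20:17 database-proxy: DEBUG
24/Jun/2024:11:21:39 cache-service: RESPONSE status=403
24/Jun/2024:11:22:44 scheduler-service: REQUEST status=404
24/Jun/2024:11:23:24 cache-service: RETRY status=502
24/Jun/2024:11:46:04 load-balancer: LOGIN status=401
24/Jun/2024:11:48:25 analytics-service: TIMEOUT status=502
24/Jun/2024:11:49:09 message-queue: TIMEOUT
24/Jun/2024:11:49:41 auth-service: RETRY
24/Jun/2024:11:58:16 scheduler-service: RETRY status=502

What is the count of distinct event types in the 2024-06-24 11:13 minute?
5

To count unique event types:

1. Filter events in the minute starting at 2024-06-24 11:13
2. Extract event types from matching entries
3. Count unique types: 5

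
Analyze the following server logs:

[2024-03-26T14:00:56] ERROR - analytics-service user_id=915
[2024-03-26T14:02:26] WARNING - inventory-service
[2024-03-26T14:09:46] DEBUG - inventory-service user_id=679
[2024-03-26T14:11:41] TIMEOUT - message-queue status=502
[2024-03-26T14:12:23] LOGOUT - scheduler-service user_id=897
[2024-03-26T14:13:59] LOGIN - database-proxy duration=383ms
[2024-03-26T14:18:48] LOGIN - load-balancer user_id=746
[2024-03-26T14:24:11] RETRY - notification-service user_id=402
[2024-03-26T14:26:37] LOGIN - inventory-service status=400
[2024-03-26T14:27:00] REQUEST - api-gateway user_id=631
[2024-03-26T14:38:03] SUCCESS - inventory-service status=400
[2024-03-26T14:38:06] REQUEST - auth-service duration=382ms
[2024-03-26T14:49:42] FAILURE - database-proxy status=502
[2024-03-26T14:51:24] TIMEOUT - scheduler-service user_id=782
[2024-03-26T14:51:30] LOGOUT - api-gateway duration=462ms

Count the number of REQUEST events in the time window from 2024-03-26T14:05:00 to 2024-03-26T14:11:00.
0

To count events in the time window:

1. Window boundaries: 2024-03-26T14:05:00 to 2024-03-26T14:11:00
2. Filter for REQUEST events within this window
3. Count matching events: 0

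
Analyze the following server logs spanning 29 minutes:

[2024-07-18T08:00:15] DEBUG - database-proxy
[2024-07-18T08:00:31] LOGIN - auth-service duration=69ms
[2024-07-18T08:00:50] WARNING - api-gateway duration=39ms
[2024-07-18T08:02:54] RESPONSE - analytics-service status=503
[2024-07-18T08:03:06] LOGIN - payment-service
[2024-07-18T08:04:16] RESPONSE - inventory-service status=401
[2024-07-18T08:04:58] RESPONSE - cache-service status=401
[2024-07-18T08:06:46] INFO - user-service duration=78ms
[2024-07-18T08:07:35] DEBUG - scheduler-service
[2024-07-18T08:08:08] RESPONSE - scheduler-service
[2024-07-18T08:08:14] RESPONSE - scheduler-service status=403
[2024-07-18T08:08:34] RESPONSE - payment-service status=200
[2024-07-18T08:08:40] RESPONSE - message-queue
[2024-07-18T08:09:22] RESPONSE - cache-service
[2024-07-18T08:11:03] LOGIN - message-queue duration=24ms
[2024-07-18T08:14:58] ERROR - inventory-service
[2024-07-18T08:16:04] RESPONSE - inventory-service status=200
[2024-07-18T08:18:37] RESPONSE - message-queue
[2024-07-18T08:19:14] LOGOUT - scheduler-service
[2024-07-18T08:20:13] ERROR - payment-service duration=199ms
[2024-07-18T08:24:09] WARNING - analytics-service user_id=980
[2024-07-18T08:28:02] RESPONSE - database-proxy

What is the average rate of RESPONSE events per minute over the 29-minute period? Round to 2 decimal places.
0.38

To calculate the rate:

1. Count total RESPONSE events: 11
2. Total time period: 29 minutes
3. Rate = 11 / 29 = 0.38 events per minute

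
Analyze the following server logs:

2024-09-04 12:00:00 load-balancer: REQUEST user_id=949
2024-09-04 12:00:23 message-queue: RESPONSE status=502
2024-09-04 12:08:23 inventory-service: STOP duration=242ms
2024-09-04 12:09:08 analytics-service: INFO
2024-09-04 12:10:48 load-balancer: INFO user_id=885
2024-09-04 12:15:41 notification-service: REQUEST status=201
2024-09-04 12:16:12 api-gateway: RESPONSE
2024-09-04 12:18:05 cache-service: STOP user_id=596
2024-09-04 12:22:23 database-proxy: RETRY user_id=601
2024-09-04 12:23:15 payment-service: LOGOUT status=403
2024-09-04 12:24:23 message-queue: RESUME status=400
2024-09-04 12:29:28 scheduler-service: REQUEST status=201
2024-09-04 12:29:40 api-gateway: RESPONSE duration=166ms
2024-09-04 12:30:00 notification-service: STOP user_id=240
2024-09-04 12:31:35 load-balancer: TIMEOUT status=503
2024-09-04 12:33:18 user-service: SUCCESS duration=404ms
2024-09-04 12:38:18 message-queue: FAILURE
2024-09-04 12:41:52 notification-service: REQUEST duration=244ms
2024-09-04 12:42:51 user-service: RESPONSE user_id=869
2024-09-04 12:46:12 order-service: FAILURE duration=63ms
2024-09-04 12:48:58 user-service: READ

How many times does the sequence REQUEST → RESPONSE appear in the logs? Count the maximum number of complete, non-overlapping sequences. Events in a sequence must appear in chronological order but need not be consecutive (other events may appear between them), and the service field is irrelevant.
4

To count sequences:

1. Look for pattern: REQUEST → RESPONSE
2. Greedily scan the log in chronological order, matching each sequence element in turn (ignoring service)
3. Each time the full pattern completes, increment the count and restart matching from the next event
4. Complete non-overlapping sequences found: 4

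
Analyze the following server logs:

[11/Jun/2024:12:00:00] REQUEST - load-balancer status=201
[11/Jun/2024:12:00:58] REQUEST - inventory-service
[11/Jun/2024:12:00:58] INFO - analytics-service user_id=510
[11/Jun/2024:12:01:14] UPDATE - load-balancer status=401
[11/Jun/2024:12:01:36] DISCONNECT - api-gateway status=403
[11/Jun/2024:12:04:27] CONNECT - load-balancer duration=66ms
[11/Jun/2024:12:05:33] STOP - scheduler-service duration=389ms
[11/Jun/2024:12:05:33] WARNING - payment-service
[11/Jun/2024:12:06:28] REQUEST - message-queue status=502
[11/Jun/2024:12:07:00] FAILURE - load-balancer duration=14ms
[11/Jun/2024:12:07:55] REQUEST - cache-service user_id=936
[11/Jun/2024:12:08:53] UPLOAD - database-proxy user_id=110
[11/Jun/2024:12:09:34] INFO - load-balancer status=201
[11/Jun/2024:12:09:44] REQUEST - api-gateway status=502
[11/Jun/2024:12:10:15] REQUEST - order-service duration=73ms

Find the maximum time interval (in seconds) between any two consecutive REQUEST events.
330

To find the longest gap:

1. Extract all REQUEST events in chronological order
2. Calculate time differences between consecutive events
3. Find the maximum difference
4. Longest gap: 330 seconds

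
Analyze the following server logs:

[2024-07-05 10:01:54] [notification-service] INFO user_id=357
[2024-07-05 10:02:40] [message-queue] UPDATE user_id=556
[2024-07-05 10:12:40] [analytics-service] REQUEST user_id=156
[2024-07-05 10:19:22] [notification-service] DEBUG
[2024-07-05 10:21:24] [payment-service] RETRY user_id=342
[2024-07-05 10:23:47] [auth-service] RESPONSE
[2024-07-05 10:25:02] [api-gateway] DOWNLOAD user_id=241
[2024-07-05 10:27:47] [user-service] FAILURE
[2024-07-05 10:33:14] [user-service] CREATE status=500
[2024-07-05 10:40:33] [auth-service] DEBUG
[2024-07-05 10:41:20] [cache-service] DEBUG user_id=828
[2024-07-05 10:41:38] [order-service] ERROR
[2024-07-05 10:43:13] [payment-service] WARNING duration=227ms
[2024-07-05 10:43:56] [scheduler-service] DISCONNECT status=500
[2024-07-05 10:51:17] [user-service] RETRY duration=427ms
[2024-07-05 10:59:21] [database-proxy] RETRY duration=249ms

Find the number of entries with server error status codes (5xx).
2

To find matching entries:

1. Pattern to match: server error status codes (5xx)
2. Scan each log entry for the pattern
3. Count matches: 2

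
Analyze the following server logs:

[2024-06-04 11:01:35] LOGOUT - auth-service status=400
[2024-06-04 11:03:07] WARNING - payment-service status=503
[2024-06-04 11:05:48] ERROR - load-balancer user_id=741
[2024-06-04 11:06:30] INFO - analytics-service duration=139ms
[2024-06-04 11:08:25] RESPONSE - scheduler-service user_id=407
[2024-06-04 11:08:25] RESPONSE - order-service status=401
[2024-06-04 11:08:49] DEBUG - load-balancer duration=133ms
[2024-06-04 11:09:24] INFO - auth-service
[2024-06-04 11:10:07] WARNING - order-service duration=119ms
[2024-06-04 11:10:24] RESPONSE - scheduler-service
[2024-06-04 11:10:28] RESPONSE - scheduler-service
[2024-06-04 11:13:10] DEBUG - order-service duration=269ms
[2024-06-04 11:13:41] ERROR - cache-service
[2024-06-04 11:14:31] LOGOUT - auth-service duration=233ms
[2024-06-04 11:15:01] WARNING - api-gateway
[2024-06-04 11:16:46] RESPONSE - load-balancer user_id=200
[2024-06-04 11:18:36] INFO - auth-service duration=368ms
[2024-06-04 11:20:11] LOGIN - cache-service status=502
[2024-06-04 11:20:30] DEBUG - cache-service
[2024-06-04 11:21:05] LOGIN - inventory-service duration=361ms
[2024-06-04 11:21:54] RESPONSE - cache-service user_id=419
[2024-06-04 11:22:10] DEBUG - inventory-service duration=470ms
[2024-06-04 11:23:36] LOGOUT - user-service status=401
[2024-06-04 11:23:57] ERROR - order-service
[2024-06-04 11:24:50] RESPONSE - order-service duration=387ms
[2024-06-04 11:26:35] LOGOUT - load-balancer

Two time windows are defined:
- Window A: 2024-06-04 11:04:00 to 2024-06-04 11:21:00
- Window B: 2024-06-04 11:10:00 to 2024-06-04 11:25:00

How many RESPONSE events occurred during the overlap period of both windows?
3

To find overlap events:

1. Window A: 2024-06-04 11:04:00 to 2024-06-04 11:21:00
2. Window B: 2024-06-04 11:10:00 to 2024-06-04 11:25:00
3. Overlap period: 2024-06-04 11:10:00 to 2024-06-04 11:21:00
4. Count RESPONSE events in overlap: 3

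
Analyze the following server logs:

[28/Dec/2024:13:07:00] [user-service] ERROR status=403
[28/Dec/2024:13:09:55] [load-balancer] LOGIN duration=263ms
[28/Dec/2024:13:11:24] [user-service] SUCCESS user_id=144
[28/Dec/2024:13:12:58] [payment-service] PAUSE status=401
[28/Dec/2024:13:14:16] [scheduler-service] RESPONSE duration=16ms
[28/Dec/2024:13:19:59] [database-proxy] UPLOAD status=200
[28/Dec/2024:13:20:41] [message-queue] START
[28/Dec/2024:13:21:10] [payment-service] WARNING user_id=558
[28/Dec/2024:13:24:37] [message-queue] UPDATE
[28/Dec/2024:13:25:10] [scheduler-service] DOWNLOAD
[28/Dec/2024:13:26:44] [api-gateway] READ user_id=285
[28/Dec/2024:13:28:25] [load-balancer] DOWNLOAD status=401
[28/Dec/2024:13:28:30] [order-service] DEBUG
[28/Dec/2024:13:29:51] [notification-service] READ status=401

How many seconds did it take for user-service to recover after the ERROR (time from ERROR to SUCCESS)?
264

To calculate recovery time:

1. Find ERROR event for user-service: 28/Dec/2024:13:07:00
2. Find next SUCCESS event for user-service: 28/Dec/2024:13:11:24
3. Recovery time: 28/Dec/2024:13:11:24 - 28/Dec/2024:13:07:00 = 264 seconds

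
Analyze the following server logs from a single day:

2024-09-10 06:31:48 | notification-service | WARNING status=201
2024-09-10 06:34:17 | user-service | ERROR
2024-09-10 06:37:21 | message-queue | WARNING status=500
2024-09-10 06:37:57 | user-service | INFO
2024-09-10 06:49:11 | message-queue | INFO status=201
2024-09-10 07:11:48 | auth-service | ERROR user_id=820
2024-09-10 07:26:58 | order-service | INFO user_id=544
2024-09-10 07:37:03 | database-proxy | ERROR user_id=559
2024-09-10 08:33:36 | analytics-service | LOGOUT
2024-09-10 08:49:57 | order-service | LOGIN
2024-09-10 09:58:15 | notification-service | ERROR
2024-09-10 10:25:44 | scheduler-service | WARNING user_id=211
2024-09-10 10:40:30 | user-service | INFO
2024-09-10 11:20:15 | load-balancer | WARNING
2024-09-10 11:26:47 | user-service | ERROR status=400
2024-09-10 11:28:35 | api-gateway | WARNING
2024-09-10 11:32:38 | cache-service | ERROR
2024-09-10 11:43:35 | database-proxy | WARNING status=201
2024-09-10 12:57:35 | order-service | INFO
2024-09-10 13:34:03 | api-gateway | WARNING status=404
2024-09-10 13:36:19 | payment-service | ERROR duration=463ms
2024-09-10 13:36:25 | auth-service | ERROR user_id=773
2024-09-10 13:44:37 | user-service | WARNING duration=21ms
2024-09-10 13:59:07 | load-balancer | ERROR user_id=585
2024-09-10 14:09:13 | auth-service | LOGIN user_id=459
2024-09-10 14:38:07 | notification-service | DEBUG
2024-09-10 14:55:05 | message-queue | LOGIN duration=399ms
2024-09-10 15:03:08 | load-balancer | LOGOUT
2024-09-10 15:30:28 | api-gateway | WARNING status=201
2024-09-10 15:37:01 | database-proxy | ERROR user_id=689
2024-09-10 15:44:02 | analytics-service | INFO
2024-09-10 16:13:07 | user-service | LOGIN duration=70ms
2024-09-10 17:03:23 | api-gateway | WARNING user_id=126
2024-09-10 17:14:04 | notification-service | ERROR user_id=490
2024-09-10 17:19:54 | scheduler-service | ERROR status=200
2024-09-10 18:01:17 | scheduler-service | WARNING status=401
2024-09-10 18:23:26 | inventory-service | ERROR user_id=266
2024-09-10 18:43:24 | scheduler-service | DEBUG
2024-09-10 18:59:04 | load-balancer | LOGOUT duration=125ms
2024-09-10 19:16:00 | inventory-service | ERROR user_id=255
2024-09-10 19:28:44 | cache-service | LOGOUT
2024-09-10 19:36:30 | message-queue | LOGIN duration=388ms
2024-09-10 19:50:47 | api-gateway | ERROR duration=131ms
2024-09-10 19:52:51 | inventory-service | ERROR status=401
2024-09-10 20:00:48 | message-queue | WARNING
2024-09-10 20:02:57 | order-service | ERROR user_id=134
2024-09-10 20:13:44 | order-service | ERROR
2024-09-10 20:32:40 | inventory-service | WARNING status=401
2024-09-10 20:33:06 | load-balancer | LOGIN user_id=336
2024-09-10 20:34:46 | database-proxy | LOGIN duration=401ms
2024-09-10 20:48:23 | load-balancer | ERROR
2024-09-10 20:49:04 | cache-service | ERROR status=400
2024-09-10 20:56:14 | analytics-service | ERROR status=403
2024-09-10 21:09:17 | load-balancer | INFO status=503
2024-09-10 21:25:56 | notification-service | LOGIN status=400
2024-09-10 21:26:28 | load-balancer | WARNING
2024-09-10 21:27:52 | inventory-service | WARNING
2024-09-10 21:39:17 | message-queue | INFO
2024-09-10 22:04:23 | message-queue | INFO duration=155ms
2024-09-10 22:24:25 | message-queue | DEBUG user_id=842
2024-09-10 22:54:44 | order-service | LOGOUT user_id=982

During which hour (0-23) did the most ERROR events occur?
20

To find the peak hour:

1. Group all ERROR events by hour
2. Count events in each hour
3. Find hour with maximum count
4. Peak hour: 20 (with 5 events)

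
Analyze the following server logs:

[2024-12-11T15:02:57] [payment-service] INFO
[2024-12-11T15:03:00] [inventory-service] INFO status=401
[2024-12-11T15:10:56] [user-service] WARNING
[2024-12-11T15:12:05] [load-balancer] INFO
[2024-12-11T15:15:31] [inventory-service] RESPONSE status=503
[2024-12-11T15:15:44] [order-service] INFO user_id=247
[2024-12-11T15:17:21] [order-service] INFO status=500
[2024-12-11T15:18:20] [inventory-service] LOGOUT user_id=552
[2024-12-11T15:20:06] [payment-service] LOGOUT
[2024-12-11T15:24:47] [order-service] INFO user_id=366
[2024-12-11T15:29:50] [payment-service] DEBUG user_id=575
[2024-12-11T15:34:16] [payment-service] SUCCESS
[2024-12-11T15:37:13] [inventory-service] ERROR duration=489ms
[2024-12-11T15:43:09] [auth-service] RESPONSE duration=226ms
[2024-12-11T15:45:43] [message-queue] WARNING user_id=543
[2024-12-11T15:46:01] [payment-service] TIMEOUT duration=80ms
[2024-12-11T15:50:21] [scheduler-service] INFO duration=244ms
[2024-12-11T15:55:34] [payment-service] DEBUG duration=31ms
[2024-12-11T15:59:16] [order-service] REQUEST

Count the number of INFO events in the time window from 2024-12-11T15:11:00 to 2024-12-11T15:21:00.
3

To count events in the time window:

1. Window boundaries: 2024-12-11T15:11:00 to 2024-12-11T15:21:00
2. Filter for INFO events within this window
3. Count matching events: 3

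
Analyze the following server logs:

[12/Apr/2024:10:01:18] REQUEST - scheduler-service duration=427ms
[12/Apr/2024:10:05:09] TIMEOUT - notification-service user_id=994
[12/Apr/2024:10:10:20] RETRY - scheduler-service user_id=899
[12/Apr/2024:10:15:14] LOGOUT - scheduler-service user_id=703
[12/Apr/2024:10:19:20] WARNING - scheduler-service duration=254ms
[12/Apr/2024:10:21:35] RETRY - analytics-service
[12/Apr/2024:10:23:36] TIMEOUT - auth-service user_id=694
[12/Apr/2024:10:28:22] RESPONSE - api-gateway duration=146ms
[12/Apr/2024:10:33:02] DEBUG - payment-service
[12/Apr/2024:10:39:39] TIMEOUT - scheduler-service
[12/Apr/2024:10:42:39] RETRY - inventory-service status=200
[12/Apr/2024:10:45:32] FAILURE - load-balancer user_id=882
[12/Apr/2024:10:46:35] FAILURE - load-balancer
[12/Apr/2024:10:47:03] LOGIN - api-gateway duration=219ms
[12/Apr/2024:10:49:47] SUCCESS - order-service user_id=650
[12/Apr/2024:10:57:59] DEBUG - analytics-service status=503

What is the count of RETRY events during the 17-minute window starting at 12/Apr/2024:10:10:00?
2

To count events in the time window:

1. Window boundaries: 12/Apr/2024:10:10:00 to 12/Apr/2024:10:27:00
2. Filter for RETRY events within this window
3. Count matching events: 2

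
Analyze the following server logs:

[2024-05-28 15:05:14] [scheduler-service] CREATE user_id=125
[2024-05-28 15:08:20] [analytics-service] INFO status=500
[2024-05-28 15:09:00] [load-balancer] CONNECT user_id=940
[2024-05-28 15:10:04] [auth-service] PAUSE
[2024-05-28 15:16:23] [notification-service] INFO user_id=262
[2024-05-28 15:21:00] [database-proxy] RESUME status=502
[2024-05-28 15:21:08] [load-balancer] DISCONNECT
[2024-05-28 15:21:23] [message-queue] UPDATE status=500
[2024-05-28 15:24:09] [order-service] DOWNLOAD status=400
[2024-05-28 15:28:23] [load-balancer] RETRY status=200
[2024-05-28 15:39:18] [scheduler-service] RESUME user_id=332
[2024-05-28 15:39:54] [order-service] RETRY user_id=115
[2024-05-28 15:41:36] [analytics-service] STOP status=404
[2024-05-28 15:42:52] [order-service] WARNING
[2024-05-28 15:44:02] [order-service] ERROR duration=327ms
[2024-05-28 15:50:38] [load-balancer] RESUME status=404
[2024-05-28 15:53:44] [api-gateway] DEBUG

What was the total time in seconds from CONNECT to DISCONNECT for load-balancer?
728

To calculate state duration:

1. Find CONNECT event for load-balancer: 2024-05-28 15:09:00
2. Find DISCONNECT event for load-balancer: 2024-05-28 15:21:08
3. Calculate duration: 2024-05-28 15:21:08 - 2024-05-28 15:09:00 = 728 seconds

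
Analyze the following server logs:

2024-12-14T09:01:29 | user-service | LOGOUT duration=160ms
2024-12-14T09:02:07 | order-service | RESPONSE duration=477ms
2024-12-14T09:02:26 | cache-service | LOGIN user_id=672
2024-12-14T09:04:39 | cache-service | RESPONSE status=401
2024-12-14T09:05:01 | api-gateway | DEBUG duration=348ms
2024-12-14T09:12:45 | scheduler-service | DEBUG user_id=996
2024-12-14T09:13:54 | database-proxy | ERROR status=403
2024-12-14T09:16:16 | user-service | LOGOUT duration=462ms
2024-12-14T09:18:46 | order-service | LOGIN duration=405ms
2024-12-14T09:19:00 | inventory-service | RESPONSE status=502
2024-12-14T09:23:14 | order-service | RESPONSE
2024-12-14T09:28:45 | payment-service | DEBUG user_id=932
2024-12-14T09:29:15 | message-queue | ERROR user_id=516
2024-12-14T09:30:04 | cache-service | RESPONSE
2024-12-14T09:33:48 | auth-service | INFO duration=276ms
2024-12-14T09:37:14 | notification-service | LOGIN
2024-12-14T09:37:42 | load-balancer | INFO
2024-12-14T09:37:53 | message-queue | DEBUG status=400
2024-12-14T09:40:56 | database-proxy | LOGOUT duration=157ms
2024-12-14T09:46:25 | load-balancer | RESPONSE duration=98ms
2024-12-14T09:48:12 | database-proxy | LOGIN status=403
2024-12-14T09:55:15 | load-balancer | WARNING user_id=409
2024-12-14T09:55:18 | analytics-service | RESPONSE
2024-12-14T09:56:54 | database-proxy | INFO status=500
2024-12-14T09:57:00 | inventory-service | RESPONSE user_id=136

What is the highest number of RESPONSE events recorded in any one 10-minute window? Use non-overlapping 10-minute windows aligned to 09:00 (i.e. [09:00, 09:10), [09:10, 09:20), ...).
2

To find the burst window:

1. Divide the log period into non-overlapping 10-minute windows starting at 09:00
2. Count RESPONSE events in each window
3. Find the window with maximum count
4. Maximum events in a window: 2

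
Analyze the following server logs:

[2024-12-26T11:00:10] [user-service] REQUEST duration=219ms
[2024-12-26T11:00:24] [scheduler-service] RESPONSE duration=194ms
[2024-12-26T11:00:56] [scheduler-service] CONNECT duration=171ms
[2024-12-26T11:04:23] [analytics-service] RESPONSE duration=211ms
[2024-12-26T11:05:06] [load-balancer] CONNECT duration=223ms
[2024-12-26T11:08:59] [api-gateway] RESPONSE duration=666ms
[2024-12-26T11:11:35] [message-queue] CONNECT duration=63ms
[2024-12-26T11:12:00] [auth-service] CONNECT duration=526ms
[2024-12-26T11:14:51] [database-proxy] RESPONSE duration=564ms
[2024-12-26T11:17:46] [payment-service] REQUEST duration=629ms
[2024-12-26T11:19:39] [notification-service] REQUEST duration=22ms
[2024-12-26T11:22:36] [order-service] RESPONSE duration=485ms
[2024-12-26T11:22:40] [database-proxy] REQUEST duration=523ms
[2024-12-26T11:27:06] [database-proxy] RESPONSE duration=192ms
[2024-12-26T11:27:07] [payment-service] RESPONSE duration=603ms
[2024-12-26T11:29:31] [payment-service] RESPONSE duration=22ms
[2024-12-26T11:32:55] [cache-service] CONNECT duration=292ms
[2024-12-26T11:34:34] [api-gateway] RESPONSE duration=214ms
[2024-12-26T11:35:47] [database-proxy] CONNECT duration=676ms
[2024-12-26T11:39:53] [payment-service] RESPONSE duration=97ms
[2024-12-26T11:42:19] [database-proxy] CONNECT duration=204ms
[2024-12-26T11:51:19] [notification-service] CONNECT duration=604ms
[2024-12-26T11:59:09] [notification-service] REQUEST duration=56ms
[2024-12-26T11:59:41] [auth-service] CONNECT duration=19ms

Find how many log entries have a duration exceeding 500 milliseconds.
8

To count timeouts:

1. Threshold: 500ms
2. Extract duration from each log entry
3. Count entries where duration > 500
4. Timeout count: 8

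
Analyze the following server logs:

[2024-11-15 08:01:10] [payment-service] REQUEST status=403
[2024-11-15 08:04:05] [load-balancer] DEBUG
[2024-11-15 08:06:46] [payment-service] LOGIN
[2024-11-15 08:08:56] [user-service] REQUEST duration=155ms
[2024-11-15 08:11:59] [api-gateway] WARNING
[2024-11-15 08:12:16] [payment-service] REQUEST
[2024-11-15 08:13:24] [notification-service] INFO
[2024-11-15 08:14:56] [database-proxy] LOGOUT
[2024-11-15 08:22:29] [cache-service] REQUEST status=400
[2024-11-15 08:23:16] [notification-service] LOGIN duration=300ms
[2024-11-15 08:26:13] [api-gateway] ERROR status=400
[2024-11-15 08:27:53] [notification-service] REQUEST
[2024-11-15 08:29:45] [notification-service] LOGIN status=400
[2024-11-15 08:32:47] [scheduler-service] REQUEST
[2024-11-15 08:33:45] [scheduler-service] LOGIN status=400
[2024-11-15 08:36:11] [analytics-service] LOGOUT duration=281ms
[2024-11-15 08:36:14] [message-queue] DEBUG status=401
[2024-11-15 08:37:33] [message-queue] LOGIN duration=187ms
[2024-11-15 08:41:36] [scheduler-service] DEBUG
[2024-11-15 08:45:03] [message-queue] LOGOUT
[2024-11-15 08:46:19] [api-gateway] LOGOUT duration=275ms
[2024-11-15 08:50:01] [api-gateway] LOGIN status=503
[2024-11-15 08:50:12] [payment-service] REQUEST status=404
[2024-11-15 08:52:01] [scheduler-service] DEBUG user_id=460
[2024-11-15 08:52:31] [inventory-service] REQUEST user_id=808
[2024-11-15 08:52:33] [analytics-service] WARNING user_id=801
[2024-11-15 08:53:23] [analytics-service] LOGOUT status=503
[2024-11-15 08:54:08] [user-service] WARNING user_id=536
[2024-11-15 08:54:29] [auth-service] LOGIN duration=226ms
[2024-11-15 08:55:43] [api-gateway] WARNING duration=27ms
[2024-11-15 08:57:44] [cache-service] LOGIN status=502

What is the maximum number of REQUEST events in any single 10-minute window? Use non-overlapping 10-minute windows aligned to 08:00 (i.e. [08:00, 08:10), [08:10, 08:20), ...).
2

To find the burst window:

1. Divide the log period into non-overlapping 10-minute windows starting at 08:00
2. Count REQUEST events in each window
3. Find the window with maximum count
4. Maximum events in a window: 2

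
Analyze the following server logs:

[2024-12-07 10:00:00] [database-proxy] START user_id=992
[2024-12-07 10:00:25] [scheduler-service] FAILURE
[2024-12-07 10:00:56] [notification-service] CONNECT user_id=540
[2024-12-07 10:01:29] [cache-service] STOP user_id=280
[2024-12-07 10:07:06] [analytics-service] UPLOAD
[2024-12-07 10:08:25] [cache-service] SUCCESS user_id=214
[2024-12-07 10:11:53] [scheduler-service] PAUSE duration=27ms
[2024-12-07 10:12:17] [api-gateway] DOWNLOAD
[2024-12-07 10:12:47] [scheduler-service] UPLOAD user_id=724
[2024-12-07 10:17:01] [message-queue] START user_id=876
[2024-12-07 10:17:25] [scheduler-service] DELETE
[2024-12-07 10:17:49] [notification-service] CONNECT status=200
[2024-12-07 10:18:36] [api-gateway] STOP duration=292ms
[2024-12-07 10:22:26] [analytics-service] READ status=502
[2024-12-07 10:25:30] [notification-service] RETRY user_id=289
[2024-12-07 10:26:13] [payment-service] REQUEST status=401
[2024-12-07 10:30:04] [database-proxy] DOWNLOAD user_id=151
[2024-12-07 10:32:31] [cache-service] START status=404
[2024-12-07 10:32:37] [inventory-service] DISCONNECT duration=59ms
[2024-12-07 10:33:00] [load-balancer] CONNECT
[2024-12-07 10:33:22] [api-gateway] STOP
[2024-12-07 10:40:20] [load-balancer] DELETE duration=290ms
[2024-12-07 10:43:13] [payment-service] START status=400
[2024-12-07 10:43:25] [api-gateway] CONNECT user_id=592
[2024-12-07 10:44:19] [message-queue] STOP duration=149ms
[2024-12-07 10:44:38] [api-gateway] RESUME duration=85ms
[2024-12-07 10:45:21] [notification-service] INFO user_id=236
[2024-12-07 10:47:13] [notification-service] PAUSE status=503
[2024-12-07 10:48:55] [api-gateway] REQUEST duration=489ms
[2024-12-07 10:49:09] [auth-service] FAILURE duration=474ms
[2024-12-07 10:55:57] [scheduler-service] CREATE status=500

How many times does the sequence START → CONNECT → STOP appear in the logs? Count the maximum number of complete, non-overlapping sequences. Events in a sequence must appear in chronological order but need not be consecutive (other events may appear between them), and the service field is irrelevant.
4

To count sequences:

1. Look for pattern: START → CONNECT → STOP
2. Greedily scan the log in chronological order, matching each sequence element in turn (ignoring service)
3. Each time the full pattern completes, increment the count and restart matching from the next event
4. Complete non-overlapping sequences found: 4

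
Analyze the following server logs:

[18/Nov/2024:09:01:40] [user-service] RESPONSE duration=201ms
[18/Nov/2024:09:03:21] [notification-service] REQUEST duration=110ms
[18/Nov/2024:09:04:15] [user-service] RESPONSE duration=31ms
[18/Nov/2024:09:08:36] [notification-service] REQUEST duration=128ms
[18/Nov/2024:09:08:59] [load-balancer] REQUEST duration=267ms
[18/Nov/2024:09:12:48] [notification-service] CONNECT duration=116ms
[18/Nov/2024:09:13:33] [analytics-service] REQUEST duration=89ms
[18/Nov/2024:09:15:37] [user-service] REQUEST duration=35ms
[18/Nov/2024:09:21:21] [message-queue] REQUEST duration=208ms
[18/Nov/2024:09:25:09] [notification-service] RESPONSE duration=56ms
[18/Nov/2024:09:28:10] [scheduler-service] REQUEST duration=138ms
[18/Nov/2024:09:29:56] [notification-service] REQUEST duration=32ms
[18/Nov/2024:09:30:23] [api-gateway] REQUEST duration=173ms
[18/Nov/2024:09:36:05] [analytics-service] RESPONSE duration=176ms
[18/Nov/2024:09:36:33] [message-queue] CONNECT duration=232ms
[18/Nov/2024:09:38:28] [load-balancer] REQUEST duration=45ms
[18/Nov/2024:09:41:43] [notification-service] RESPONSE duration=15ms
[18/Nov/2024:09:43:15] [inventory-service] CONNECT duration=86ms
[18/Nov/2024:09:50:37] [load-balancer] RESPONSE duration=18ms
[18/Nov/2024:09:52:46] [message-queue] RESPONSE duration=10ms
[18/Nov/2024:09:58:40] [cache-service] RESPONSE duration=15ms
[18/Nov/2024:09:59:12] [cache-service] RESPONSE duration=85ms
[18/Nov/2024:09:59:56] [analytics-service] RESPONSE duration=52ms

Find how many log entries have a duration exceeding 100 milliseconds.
10

To count timeouts:

1. Threshold: 100ms
2. Extract duration from each log entry
3. Count entries where duration > 100
4. Timeout count: 10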